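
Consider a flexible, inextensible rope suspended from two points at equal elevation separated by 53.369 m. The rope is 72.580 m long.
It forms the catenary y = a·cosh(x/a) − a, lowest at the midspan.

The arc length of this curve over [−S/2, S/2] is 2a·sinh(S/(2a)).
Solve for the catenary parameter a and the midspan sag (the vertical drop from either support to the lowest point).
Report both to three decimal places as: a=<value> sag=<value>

a=19.066 sag=21.927

seed: a₀ = √(S³/(24(L−S))) = √(53.369³/(24·19.211)) = 18.157372
iter 1: u=1.469623  f(a)=+2.185e+00  f'(a)=-2.610e+00  a ← 18.157372 − (+2.185e+00/-2.610e+00) = 18.994430
iter 2: u=1.404859  f(a)=+1.601e-01  f'(a)=-2.240e+00  a ← 18.994430 − (+1.601e-01/-2.240e+00) = 19.065926
iter 3: u=1.399591  f(a)=+1.011e-03  f'(a)=-2.212e+00  a ← 19.065926 − (+1.011e-03/-2.212e+00) = 19.066383
iter 4: u=1.399558  f(a)=+4.087e-08  f'(a)=-2.212e+00  a ← 19.066383 − (+4.087e-08/-2.212e+00) = 19.066383
iter 5: u=1.399558  f(a)=+0.000e+00  f'(a)=-2.212e+00  a ← 19.066383 − (+0.000e+00/-2.212e+00) = 19.066383
converged: |Δa| < 1e-12 after 5 iterations
sag = a·(cosh(S/(2a)) − 1) = 19.066383·(cosh(1.399558) − 1) = 21.927410
T_max/T_min = cosh(S/(2a)) = 2.150056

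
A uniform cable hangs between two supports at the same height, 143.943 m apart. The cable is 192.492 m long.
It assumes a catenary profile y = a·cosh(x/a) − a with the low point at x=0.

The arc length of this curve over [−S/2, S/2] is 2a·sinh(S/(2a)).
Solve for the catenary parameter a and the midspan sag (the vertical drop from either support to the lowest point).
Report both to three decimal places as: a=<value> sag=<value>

a=52.977 sag=56.886

seed: a₀ = √(S³/(24(L−S))) = √(143.943³/(24·48.549)) = 50.592957
iter 1: u=1.422560  f(a)=+5.156e+00  f'(a)=-2.337e+00  a ← 50.592957 − (+5.156e+00/-2.337e+00) = 52.799390
iter 2: u=1.363112  f(a)=+3.565e-01  f'(a)=-2.024e+00  a ← 52.799390 − (+3.565e-01/-2.024e+00) = 52.975527
iter 3: u=1.358580  f(a)=+1.984e-03  f'(a)=-2.001e+00  a ← 52.975527 − (+1.984e-03/-2.001e+00) = 52.976518
iter 4: u=1.358555  f(a)=+6.219e-08  f'(a)=-2.001e+00  a ← 52.976518 − (+6.219e-08/-2.001e+00) = 52.976518
iter 5: u=1.358555  f(a)=+0.000e+00  f'(a)=-2.001e+00  a ← 52.976518 − (+0.000e+00/-2.001e+00) = 52.976518
converged: |Δa| < 1e-12 after 5 iterations
sag = a·(cosh(S/(2a)) − 1) = 52.976518·(cosh(1.358555) − 1) = 56.886141
T_max/T_min = cosh(S/(2a)) = 2.073799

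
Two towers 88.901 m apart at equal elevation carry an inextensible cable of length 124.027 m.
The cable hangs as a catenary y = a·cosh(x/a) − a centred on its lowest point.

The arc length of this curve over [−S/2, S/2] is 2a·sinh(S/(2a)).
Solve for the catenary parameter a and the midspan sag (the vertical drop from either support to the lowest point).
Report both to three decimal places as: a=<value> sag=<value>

a=30.445 sag=38.639

seed: a₀ = √(S³/(24(L−S))) = √(88.901³/(24·35.126)) = 28.869549
iter 1: u=1.539702  f(a)=+4.407e+00  f'(a)=-3.061e+00  a ← 28.869549 − (+4.407e+00/-3.061e+00) = 30.308957
iter 2: u=1.466580  f(a)=+3.510e-01  f'(a)=-2.591e+00  a ← 30.308957 − (+3.510e-01/-2.591e+00) = 30.444405
iter 3: u=1.460055  f(a)=+2.653e-03  f'(a)=-2.552e+00  a ← 30.444405 − (+2.653e-03/-2.552e+00) = 30.445445
iter 4: u=1.460005  f(a)=+1.541e-07  f'(a)=-2.552e+00  a ← 30.445445 − (+1.541e-07/-2.552e+00) = 30.445445
iter 5: u=1.460005  f(a)=-1.421e-14  f'(a)=-2.552e+00  a ← 30.445445 − (-1.421e-14/-2.552e+00) = 30.445445
converged: |Δa| < 1e-12 after 5 iterations
sag = a·(cosh(S/(2a)) − 1) = 30.445445·(cosh(1.460005) − 1) = 38.638557
T_max/T_min = cosh(S/(2a)) = 2.269108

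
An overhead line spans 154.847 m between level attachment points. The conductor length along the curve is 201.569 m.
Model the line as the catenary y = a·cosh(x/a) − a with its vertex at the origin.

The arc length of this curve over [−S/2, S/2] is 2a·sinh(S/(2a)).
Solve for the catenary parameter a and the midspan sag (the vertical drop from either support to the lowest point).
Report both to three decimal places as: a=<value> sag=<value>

a=59.984 sag=57.300

seed: a₀ = √(S³/(24(L−S))) = √(154.847³/(24·46.722)) = 57.542385
iter 1: u=1.345504  f(a)=+4.416e+00  f'(a)=-1.938e+00  a ← 57.542385 − (+4.416e+00/-1.938e+00) = 59.821631
iter 2: u=1.294239  f(a)=+2.759e-01  f'(a)=-1.702e+00  a ← 59.821631 − (+2.759e-01/-1.702e+00) = 59.983731
iter 3: u=1.290742  f(a)=+1.236e-03  f'(a)=-1.687e+00  a ← 59.983731 − (+1.236e-03/-1.687e+00) = 59.984464
iter 4: u=1.290726  f(a)=+2.506e-08  f'(a)=-1.687e+00  a ← 59.984464 − (+2.506e-08/-1.687e+00) = 59.984464
iter 5: u=1.290726  f(a)=-2.842e-14  f'(a)=-1.687e+00  a ← 59.984464 − (-2.842e-14/-1.687e+00) = 59.984464
converged: |Δa| < 1e-12 after 5 iterations
sag = a·(cosh(S/(2a)) − 1) = 59.984464·(cosh(1.290726) − 1) = 57.300025
T_max/T_min = cosh(S/(2a)) = 1.955248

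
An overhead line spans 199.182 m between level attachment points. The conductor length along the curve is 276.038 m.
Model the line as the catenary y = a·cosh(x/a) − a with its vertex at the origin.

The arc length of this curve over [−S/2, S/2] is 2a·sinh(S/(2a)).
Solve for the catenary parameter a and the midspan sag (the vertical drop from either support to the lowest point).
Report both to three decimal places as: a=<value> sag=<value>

seed: a₀ = √(S³/(24(L−S))) = √(199.182³/(24·76.856)) = 65.453161
iter 1: u=1.521561  f(a)=+9.403e+00  f'(a)=-2.939e+00  a ← 65.453161 − (+9.403e+00/-2.939e+00) = 68.652543
iter 2: u=1.450653  f(a)=+7.334e-01  f'(a)=-2.497e+00  a ← 68.652543 − (+7.334e-01/-2.497e+00) = 68.946273
iter 3: u=1.444473  f(a)=+5.296e-03  f'(a)=-2.461e+00  a ← 68.946273 − (+5.296e-03/-2.461e+00) = 68.948425
iter 4: u=1.444427  f(a)=+2.805e-07  f'(a)=-2.461e+00  a ← 68.948425 − (+2.805e-07/-2.461e+00) = 68.948425
iter 5: u=1.444427  f(a)=-5.684e-14  f'(a)=-2.461e+00  a ← 68.948425 − (-5.684e-14/-2.461e+00) = 68.948425
converged: |Δa| < 1e-12 after 5 iterations
sag = a·(cosh(S/(2a)) − 1) = 68.948425·(cosh(1.444427) − 1) = 85.334204
T_max/T_min = cosh(S/(2a)) = 2.237653

a=68.948 sag=85.334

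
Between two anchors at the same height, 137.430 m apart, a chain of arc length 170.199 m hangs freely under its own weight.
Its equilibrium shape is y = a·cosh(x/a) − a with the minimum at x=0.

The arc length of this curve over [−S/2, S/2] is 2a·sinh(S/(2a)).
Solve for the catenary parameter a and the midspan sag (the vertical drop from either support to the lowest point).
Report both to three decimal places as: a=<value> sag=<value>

a=59.401 sag=44.380

seed: a₀ = √(S³/(24(L−S))) = √(137.430³/(24·32.769)) = 57.449348
iter 1: u=1.196097  f(a)=+2.425e+00  f'(a)=-1.313e+00  a ← 57.449348 − (+2.425e+00/-1.313e+00) = 59.297252
iter 2: u=1.158823  f(a)=+1.219e-01  f'(a)=-1.184e+00  a ← 59.297252 − (+1.219e-01/-1.184e+00) = 59.400281
iter 3: u=1.156813  f(a)=+3.444e-04  f'(a)=-1.177e+00  a ← 59.400281 − (+3.444e-04/-1.177e+00) = 59.400573
iter 4: u=1.156807  f(a)=+2.763e-09  f'(a)=-1.177e+00  a ← 59.400573 − (+2.763e-09/-1.177e+00) = 59.400573
iter 5: u=1.156807  f(a)=+2.842e-14  f'(a)=-1.177e+00  a ← 59.400573 − (+2.842e-14/-1.177e+00) = 59.400573
converged: |Δa| < 1e-12 after 5 iterations
sag = a·(cosh(S/(2a)) − 1) = 59.400573·(cosh(1.156807) − 1) = 44.379738
T_max/T_min = cosh(S/(2a)) = 1.747126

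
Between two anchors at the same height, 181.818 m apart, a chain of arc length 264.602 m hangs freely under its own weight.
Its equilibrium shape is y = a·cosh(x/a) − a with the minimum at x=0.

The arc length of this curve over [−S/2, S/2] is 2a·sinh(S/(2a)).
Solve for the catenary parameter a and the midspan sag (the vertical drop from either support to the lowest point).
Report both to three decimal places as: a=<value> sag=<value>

seed: a₀ = √(S³/(24(L−S))) = √(181.818³/(24·82.784)) = 55.001748
iter 1: u=1.652838  f(a)=+1.207e+01  f'(a)=-3.917e+00  a ← 55.001748 − (+1.207e+01/-3.917e+00) = 58.083663
iter 2: u=1.565139  f(a)=+1.089e+00  f'(a)=-3.240e+00  a ← 58.083663 − (+1.089e+00/-3.240e+00) = 58.419810
iter 3: u=1.556133  f(a)=+1.080e-02  f'(a)=-3.176e+00  a ← 58.419810 − (+1.080e-02/-3.176e+00) = 58.423212
iter 4: u=1.556042  f(a)=+1.086e-06  f'(a)=-3.175e+00  a ← 58.423212 − (+1.086e-06/-3.175e+00) = 58.423212
iter 5: u=1.556042  f(a)=+0.000e+00  f'(a)=-3.175e+00  a ← 58.423212 − (+0.000e+00/-3.175e+00) = 58.423212
converged: |Δa| < 1e-12 after 5 iterations
sag = a·(cosh(S/(2a)) − 1) = 58.423212·(cosh(1.556042) − 1) = 86.203294
T_max/T_min = cosh(S/(2a)) = 2.475497

a=58.423 sag=86.203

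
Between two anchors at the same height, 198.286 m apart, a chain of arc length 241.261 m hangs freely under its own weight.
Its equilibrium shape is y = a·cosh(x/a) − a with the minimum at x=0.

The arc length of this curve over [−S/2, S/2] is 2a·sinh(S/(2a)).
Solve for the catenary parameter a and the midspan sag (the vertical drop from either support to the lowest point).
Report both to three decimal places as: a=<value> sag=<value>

seed: a₀ = √(S³/(24(L−S))) = √(198.286³/(24·42.975)) = 86.940977
iter 1: u=1.140348  f(a)=+2.882e+00  f'(a)=-1.123e+00  a ← 86.940977 − (+2.882e+00/-1.123e+00) = 89.506970
iter 2: u=1.107657  f(a)=+1.325e-01  f'(a)=-1.022e+00  a ← 89.506970 − (+1.325e-01/-1.022e+00) = 89.636629
iter 3: u=1.106055  f(a)=+3.101e-04  f'(a)=-1.017e+00  a ← 89.636629 − (+3.101e-04/-1.017e+00) = 89.636934
iter 4: u=1.106051  f(a)=+1.706e-09  f'(a)=-1.017e+00  a ← 89.636934 − (+1.706e-09/-1.017e+00) = 89.636934
iter 5: u=1.106051  f(a)=+0.000e+00  f'(a)=-1.017e+00  a ← 89.636934 − (+0.000e+00/-1.017e+00) = 89.636934
converged: |Δa| < 1e-12 after 5 iterations
sag = a·(cosh(S/(2a)) − 1) = 89.636934·(cosh(1.106051) − 1) = 60.651114
T_max/T_min = cosh(S/(2a)) = 1.676631

a=89.637 sag=60.651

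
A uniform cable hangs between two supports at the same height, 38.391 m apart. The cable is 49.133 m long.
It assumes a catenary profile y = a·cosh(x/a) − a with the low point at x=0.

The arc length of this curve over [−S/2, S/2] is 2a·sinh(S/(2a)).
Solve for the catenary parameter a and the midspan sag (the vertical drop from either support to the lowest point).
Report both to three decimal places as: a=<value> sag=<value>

a=15.400 sag=13.594

seed: a₀ = √(S³/(24(L−S))) = √(38.391³/(24·10.742)) = 14.814805
iter 1: u=1.295697  f(a)=+9.386e-01  f'(a)=-1.709e+00  a ← 14.814805 − (+9.386e-01/-1.709e+00) = 15.364113
iter 2: u=1.249373  f(a)=+5.473e-02  f'(a)=-1.515e+00  a ← 15.364113 − (+5.473e-02/-1.515e+00) = 15.400244
iter 3: u=1.246441  f(a)=+2.116e-04  f'(a)=-1.503e+00  a ← 15.400244 − (+2.116e-04/-1.503e+00) = 15.400385
iter 4: u=1.246430  f(a)=+3.188e-09  f'(a)=-1.503e+00  a ← 15.400385 − (+3.188e-09/-1.503e+00) = 15.400385
iter 5: u=1.246430  f(a)=+0.000e+00  f'(a)=-1.503e+00  a ← 15.400385 − (+0.000e+00/-1.503e+00) = 15.400385
converged: |Δa| < 1e-12 after 5 iterations
sag = a·(cosh(S/(2a)) − 1) = 15.400385·(cosh(1.246430) − 1) = 13.594180
T_max/T_min = cosh(S/(2a)) = 1.882717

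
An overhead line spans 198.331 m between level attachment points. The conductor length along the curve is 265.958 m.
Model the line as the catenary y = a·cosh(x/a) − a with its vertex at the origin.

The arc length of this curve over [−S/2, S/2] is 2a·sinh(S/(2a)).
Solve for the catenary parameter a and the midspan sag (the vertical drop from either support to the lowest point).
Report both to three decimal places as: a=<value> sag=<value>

a=72.630 sag=78.891

seed: a₀ = √(S³/(24(L−S))) = √(198.331³/(24·67.627)) = 69.329844
iter 1: u=1.430344  f(a)=+7.265e+00  f'(a)=-2.380e+00  a ← 69.329844 − (+7.265e+00/-2.380e+00) = 72.381807
iter 2: u=1.370034  f(a)=+5.072e-01  f'(a)=-2.058e+00  a ← 72.381807 − (+5.072e-01/-2.058e+00) = 72.628217
iter 3: u=1.365385  f(a)=+2.883e-03  f'(a)=-2.035e+00  a ← 72.628217 − (+2.883e-03/-2.035e+00) = 72.629634
iter 4: u=1.365359  f(a)=+9.433e-08  f'(a)=-2.035e+00  a ← 72.629634 − (+9.433e-08/-2.035e+00) = 72.629634
iter 5: u=1.365359  f(a)=+5.684e-14  f'(a)=-2.035e+00  a ← 72.629634 − (+5.684e-14/-2.035e+00) = 72.629634
converged: |Δa| < 1e-12 after 5 iterations
sag = a·(cosh(S/(2a)) − 1) = 72.629634·(cosh(1.365359) − 1) = 78.890920
T_max/T_min = cosh(S/(2a)) = 2.086208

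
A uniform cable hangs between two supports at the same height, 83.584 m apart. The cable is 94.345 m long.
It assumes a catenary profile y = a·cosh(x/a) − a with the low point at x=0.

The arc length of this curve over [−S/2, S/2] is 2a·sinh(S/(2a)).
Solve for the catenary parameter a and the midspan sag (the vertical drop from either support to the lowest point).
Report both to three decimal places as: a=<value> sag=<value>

a=48.442 sag=19.173

seed: a₀ = √(S³/(24(L−S))) = √(83.584³/(24·10.761)) = 47.550248
iter 1: u=0.878902  f(a)=+4.234e-01  f'(a)=-4.886e-01  a ← 47.550248 − (+4.234e-01/-4.886e-01) = 48.416786
iter 2: u=0.863172  f(a)=+1.185e-02  f'(a)=-4.616e-01  a ← 48.416786 − (+1.185e-02/-4.616e-01) = 48.442460
iter 3: u=0.862714  f(a)=+9.876e-06  f'(a)=-4.608e-01  a ← 48.442460 − (+9.876e-06/-4.608e-01) = 48.442481
iter 4: u=0.862714  f(a)=+6.864e-12  f'(a)=-4.608e-01  a ← 48.442481 − (+6.864e-12/-4.608e-01) = 48.442481
converged: |Δa| < 1e-12 after 4 iterations
sag = a·(cosh(S/(2a)) − 1) = 48.442481·(cosh(0.862714) − 1) = 19.173484
T_max/T_min = cosh(S/(2a)) = 1.395799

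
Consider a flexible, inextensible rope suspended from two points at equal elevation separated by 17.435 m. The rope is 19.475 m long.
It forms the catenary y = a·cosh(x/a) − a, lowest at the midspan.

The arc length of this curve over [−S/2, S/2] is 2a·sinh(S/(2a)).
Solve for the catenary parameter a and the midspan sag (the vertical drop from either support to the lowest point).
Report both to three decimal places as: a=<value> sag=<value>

a=10.582 sag=3.798

seed: a₀ = √(S³/(24(L−S))) = √(17.435³/(24·2.040)) = 10.404285
iter 1: u=0.837876  f(a)=+7.282e-02  f'(a)=-4.204e-01  a ← 10.404285 − (+7.282e-02/-4.204e-01) = 10.577502
iter 2: u=0.824155  f(a)=+1.858e-03  f'(a)=-3.992e-01  a ← 10.577502 − (+1.858e-03/-3.992e-01) = 10.582157
iter 3: u=0.823792  f(a)=+1.281e-06  f'(a)=-3.986e-01  a ← 10.582157 − (+1.281e-06/-3.986e-01) = 10.582161
iter 4: u=0.823792  f(a)=+6.111e-13  f'(a)=-3.986e-01  a ← 10.582161 − (+6.111e-13/-3.986e-01) = 10.582161
converged: |Δa| < 1e-12 after 4 iterations
sag = a·(cosh(S/(2a)) − 1) = 10.582161·(cosh(0.823792) − 1) = 3.798418
T_max/T_min = cosh(S/(2a)) = 1.358945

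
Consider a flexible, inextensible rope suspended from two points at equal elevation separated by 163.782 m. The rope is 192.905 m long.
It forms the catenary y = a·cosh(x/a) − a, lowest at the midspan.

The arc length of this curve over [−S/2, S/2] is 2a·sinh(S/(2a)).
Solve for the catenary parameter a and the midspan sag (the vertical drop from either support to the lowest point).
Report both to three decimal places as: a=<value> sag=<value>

seed: a₀ = √(S³/(24(L−S))) = √(163.782³/(24·29.123)) = 79.282179
iter 1: u=1.032906  f(a)=+1.594e+00  f'(a)=-8.161e-01  a ← 79.282179 − (+1.594e+00/-8.161e-01) = 81.234909
iter 2: u=1.008076  f(a)=+6.078e-02  f'(a)=-7.549e-01  a ← 81.234909 − (+6.078e-02/-7.549e-01) = 81.315416
iter 3: u=1.007078  f(a)=+9.616e-05  f'(a)=-7.525e-01  a ← 81.315416 − (+9.616e-05/-7.525e-01) = 81.315543
iter 4: u=1.007077  f(a)=+2.416e-10  f'(a)=-7.525e-01  a ← 81.315543 − (+2.416e-10/-7.525e-01) = 81.315543
iter 5: u=1.007077  f(a)=-5.684e-14  f'(a)=-7.525e-01  a ← 81.315543 − (-5.684e-14/-7.525e-01) = 81.315543
converged: |Δa| < 1e-12 after 5 iterations
sag = a·(cosh(S/(2a)) − 1) = 81.315543·(cosh(1.007077) − 1) = 44.840322
T_max/T_min = cosh(S/(2a)) = 1.551436

a=81.316 sag=44.840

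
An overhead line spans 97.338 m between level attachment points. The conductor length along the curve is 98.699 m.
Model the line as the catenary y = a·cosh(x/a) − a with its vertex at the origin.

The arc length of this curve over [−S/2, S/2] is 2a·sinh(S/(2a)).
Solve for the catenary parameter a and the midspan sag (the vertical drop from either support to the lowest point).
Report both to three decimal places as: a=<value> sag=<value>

seed: a₀ = √(S³/(24(L−S))) = √(97.338³/(24·1.361)) = 168.030819
iter 1: u=0.289643  f(a)=+5.720e-03  f'(a)=-1.634e-02  a ← 168.030819 − (+5.720e-03/-1.634e-02) = 168.380994
iter 2: u=0.289041  f(a)=+1.793e-05  f'(a)=-1.623e-02  a ← 168.380994 − (+1.793e-05/-1.623e-02) = 168.382098
iter 3: u=0.289039  f(a)=+1.774e-10  f'(a)=-1.623e-02  a ← 168.382098 − (+1.774e-10/-1.623e-02) = 168.382098
iter 4: u=0.289039  f(a)=+0.000e+00  f'(a)=-1.623e-02  a ← 168.382098 − (+0.000e+00/-1.623e-02) = 168.382098
converged: |Δa| < 1e-12 after 4 iterations
sag = a·(cosh(S/(2a)) − 1) = 168.382098·(cosh(0.289039) − 1) = 7.082725
T_max/T_min = cosh(S/(2a)) = 1.042063

a=168.382 sag=7.083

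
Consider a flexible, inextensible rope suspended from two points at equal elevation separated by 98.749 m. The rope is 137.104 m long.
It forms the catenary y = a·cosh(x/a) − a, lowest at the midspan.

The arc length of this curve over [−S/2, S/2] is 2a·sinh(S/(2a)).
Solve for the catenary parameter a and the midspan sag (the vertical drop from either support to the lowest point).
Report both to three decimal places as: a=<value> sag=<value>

a=34.081 sag=42.476

seed: a₀ = √(S³/(24(L−S))) = √(98.749³/(24·38.355)) = 32.343160
iter 1: u=1.526582  f(a)=+4.725e+00  f'(a)=-2.973e+00  a ← 32.343160 − (+4.725e+00/-2.973e+00) = 33.932857
iter 2: u=1.455065  f(a)=+3.707e-01  f'(a)=-2.523e+00  a ← 33.932857 − (+3.707e-01/-2.523e+00) = 34.079808
iter 3: u=1.448790  f(a)=+2.711e-03  f'(a)=-2.486e+00  a ← 34.079808 − (+2.711e-03/-2.486e+00) = 34.080899
iter 4: u=1.448744  f(a)=+1.474e-07  f'(a)=-2.486e+00  a ← 34.080899 − (+1.474e-07/-2.486e+00) = 34.080899
iter 5: u=1.448744  f(a)=+0.000e+00  f'(a)=-2.486e+00  a ← 34.080899 − (+0.000e+00/-2.486e+00) = 34.080899
converged: |Δa| < 1e-12 after 5 iterations
sag = a·(cosh(S/(2a)) − 1) = 34.080899·(cosh(1.448744) − 1) = 42.475514
T_max/T_min = cosh(S/(2a)) = 2.246314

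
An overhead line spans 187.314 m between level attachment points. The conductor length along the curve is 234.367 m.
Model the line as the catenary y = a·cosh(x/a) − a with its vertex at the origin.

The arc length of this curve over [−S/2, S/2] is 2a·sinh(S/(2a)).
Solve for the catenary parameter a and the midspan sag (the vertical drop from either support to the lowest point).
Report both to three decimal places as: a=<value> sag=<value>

seed: a₀ = √(S³/(24(L−S))) = √(187.314³/(24·47.053)) = 76.287973
iter 1: u=1.227677  f(a)=+3.676e+00  f'(a)=-1.430e+00  a ← 76.287973 − (+3.676e+00/-1.430e+00) = 78.858893
iter 2: u=1.187653  f(a)=+1.940e-01  f'(a)=-1.282e+00  a ← 78.858893 − (+1.940e-01/-1.282e+00) = 79.010157
iter 3: u=1.185379  f(a)=+6.069e-04  f'(a)=-1.274e+00  a ← 79.010157 − (+6.069e-04/-1.274e+00) = 79.010633
iter 4: u=1.185372  f(a)=+5.982e-09  f'(a)=-1.274e+00  a ← 79.010633 − (+5.982e-09/-1.274e+00) = 79.010633
iter 5: u=1.185372  f(a)=+0.000e+00  f'(a)=-1.274e+00  a ← 79.010633 − (+0.000e+00/-1.274e+00) = 79.010633
converged: |Δa| < 1e-12 after 5 iterations
sag = a·(cosh(S/(2a)) − 1) = 79.010633·(cosh(1.185372) − 1) = 62.321079
T_max/T_min = cosh(S/(2a)) = 1.788768

a=79.011 sag=62.321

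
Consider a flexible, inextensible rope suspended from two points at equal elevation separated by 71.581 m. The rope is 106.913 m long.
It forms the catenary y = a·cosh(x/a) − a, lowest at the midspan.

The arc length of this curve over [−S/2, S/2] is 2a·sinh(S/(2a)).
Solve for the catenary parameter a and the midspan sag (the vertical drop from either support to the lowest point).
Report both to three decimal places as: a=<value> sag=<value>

a=22.190 sag=35.689

seed: a₀ = √(S³/(24(L−S))) = √(71.581³/(24·35.332)) = 20.797298
iter 1: u=1.720921  f(a)=+5.616e+00  f'(a)=-4.516e+00  a ← 20.797298 − (+5.616e+00/-4.516e+00) = 22.040835
iter 2: u=1.623827  f(a)=+5.432e-01  f'(a)=-3.682e+00  a ← 22.040835 − (+5.432e-01/-3.682e+00) = 22.188371
iter 3: u=1.613030  f(a)=+6.281e-03  f'(a)=-3.597e+00  a ← 22.188371 − (+6.281e-03/-3.597e+00) = 22.190117
iter 4: u=1.612903  f(a)=+8.614e-07  f'(a)=-3.596e+00  a ← 22.190117 − (+8.614e-07/-3.596e+00) = 22.190117
iter 5: u=1.612903  f(a)=+2.842e-14  f'(a)=-3.596e+00  a ← 22.190117 − (+2.842e-14/-3.596e+00) = 22.190117
converged: |Δa| < 1e-12 after 5 iterations
sag = a·(cosh(S/(2a)) − 1) = 22.190117·(cosh(1.612903) − 1) = 35.689056
T_max/T_min = cosh(S/(2a)) = 2.608331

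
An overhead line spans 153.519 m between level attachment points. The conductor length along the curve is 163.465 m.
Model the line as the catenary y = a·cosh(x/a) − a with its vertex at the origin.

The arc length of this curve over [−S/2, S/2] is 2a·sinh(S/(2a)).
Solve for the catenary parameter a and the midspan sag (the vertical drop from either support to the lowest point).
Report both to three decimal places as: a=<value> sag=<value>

a=124.295 sag=24.465

seed: a₀ = √(S³/(24(L−S))) = √(153.519³/(24·9.946)) = 123.115675
iter 1: u=0.623475  f(a)=+1.951e-01  f'(a)=-1.679e-01  a ← 123.115675 − (+1.951e-01/-1.679e-01) = 124.277456
iter 2: u=0.617646  f(a)=+2.796e-03  f'(a)=-1.632e-01  a ← 124.277456 − (+2.796e-03/-1.632e-01) = 124.294594
iter 3: u=0.617561  f(a)=+5.928e-07  f'(a)=-1.631e-01  a ← 124.294594 − (+5.928e-07/-1.631e-01) = 124.294598
iter 4: u=0.617561  f(a)=+5.684e-14  f'(a)=-1.631e-01  a ← 124.294598 − (+5.684e-14/-1.631e-01) = 124.294598
converged: |Δa| < 1e-12 after 4 iterations
sag = a·(cosh(S/(2a)) − 1) = 124.294598·(cosh(0.617561) − 1) = 24.464767
T_max/T_min = cosh(S/(2a)) = 1.196829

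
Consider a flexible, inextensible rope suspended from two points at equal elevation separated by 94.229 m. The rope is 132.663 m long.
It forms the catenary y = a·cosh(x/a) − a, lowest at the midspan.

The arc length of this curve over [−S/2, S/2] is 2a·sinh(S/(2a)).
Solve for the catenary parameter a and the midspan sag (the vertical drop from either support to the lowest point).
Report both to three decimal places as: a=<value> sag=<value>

seed: a₀ = √(S³/(24(L−S))) = √(94.229³/(24·38.434)) = 30.117121
iter 1: u=1.564376  f(a)=+4.986e+00  f'(a)=-3.234e+00  a ← 30.117121 − (+4.986e+00/-3.234e+00) = 31.658986
iter 2: u=1.488187  f(a)=+4.085e-01  f'(a)=-2.724e+00  a ← 31.658986 − (+4.085e-01/-2.724e+00) = 31.808956
iter 3: u=1.481171  f(a)=+3.283e-03  f'(a)=-2.680e+00  a ← 31.808956 − (+3.283e-03/-2.680e+00) = 31.810181
iter 4: u=1.481114  f(a)=+2.157e-07  f'(a)=-2.680e+00  a ← 31.810181 − (+2.157e-07/-2.680e+00) = 31.810181
iter 5: u=1.481114  f(a)=-2.842e-14  f'(a)=-2.680e+00  a ← 31.810181 − (-2.842e-14/-2.680e+00) = 31.810181
converged: |Δa| < 1e-12 after 5 iterations
sag = a·(cosh(S/(2a)) − 1) = 31.810181·(cosh(1.481114) − 1) = 41.754454
T_max/T_min = cosh(S/(2a)) = 2.312613

a=31.810 sag=41.754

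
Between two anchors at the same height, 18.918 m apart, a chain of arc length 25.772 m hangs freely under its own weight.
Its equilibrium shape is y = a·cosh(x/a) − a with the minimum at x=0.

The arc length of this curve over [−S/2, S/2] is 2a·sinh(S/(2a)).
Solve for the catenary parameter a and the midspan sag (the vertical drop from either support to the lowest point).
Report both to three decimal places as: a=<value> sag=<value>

a=6.739 sag=7.803

seed: a₀ = √(S³/(24(L−S))) = √(18.918³/(24·6.854)) = 6.415569
iter 1: u=1.474382  f(a)=+7.847e-01  f'(a)=-2.639e+00  a ← 6.415569 − (+7.847e-01/-2.639e+00) = 6.712953
iter 2: u=1.409067  f(a)=+5.786e-02  f'(a)=-2.263e+00  a ← 6.712953 − (+5.786e-02/-2.263e+00) = 6.738525
iter 3: u=1.403720  f(a)=+3.699e-04  f'(a)=-2.234e+00  a ← 6.738525 − (+3.699e-04/-2.234e+00) = 6.738690
iter 4: u=1.403685  f(a)=+1.533e-08  f'(a)=-2.234e+00  a ← 6.738690 − (+1.533e-08/-2.234e+00) = 6.738690
iter 5: u=1.403685  f(a)=+7.105e-15  f'(a)=-2.234e+00  a ← 6.738690 − (+7.105e-15/-2.234e+00) = 6.738690
converged: |Δa| < 1e-12 after 5 iterations
sag = a·(cosh(S/(2a)) − 1) = 6.738690·(cosh(1.403685) − 1) = 7.802938
T_max/T_min = cosh(S/(2a)) = 2.157931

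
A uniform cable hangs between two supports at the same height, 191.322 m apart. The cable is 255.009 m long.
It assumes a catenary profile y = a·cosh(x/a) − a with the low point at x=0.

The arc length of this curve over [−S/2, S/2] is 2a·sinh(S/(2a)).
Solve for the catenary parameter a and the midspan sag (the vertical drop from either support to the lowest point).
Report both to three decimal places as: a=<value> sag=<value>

a=70.839 sag=75.023

seed: a₀ = √(S³/(24(L−S))) = √(191.322³/(24·63.687)) = 67.688728
iter 1: u=1.413249  f(a)=+6.671e+00  f'(a)=-2.285e+00  a ← 67.688728 − (+6.671e+00/-2.285e+00) = 70.607662
iter 2: u=1.354825  f(a)=+4.558e-01  f'(a)=-1.983e+00  a ← 70.607662 − (+4.558e-01/-1.983e+00) = 70.837522
iter 3: u=1.350428  f(a)=+2.473e-03  f'(a)=-1.961e+00  a ← 70.837522 − (+2.473e-03/-1.961e+00) = 70.838783
iter 4: u=1.350404  f(a)=+7.364e-08  f'(a)=-1.961e+00  a ← 70.838783 − (+7.364e-08/-1.961e+00) = 70.838783
iter 5: u=1.350404  f(a)=+0.000e+00  f'(a)=-1.961e+00  a ← 70.838783 − (+0.000e+00/-1.961e+00) = 70.838783
converged: |Δa| < 1e-12 after 5 iterations
sag = a·(cosh(S/(2a)) − 1) = 70.838783·(cosh(1.350404) − 1) = 75.022558
T_max/T_min = cosh(S/(2a)) = 2.059061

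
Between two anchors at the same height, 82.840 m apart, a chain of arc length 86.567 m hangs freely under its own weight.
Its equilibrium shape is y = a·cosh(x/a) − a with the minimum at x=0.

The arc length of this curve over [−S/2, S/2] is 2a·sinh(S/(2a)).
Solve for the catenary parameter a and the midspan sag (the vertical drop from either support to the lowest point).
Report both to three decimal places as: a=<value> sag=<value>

seed: a₀ = √(S³/(24(L−S))) = √(82.840³/(24·3.727)) = 79.721382
iter 1: u=0.519559  f(a)=+5.063e-02  f'(a)=-9.605e-02  a ← 79.721382 − (+5.063e-02/-9.605e-02) = 80.248490
iter 2: u=0.516147  f(a)=+5.065e-04  f'(a)=-9.414e-02  a ← 80.248490 − (+5.065e-04/-9.414e-02) = 80.253871
iter 3: u=0.516112  f(a)=+5.184e-08  f'(a)=-9.412e-02  a ← 80.253871 − (+5.184e-08/-9.412e-02) = 80.253871
iter 4: u=0.516112  f(a)=+1.421e-14  f'(a)=-9.412e-02  a ← 80.253871 − (+1.421e-14/-9.412e-02) = 80.253871
converged: |Δa| < 1e-12 after 4 iterations
sag = a·(cosh(S/(2a)) − 1) = 80.253871·(cosh(0.516112) − 1) = 10.928063
T_max/T_min = cosh(S/(2a)) = 1.136169

a=80.254 sag=10.928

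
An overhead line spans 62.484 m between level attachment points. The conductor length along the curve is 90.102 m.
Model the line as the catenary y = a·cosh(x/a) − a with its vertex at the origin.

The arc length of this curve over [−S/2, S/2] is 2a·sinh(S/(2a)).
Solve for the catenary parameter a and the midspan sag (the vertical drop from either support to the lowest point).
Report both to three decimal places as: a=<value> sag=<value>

seed: a₀ = √(S³/(24(L−S))) = √(62.484³/(24·27.618)) = 19.184545
iter 1: u=1.628498  f(a)=+3.902e+00  f'(a)=-3.719e+00  a ← 19.184545 − (+3.902e+00/-3.719e+00) = 20.233858
iter 2: u=1.544046  f(a)=+3.430e-01  f'(a)=-3.091e+00  a ← 20.233858 − (+3.430e-01/-3.091e+00) = 20.344825
iter 3: u=1.535624  f(a)=+3.215e-03  f'(a)=-3.034e+00  a ← 20.344825 − (+3.215e-03/-3.034e+00) = 20.345885
iter 4: u=1.535544  f(a)=+2.883e-07  f'(a)=-3.033e+00  a ← 20.345885 − (+2.883e-07/-3.033e+00) = 20.345885
iter 5: u=1.535544  f(a)=+0.000e+00  f'(a)=-3.033e+00  a ← 20.345885 − (+0.000e+00/-3.033e+00) = 20.345885
converged: |Δa| < 1e-12 after 5 iterations
sag = a·(cosh(S/(2a)) − 1) = 20.345885·(cosh(1.535544) − 1) = 29.086368
T_max/T_min = cosh(S/(2a)) = 2.429595

a=20.346 sag=29.086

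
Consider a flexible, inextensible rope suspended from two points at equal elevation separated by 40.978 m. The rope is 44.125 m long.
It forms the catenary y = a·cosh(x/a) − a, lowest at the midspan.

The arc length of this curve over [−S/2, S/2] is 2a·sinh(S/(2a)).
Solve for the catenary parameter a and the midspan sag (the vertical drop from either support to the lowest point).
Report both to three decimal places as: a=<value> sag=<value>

a=30.525 sag=7.138

seed: a₀ = √(S³/(24(L−S))) = √(40.978³/(24·3.147)) = 30.183677
iter 1: u=0.678811  f(a)=+7.330e-02  f'(a)=-2.183e-01  a ← 30.183677 − (+7.330e-02/-2.183e-01) = 30.519489
iter 2: u=0.671342  f(a)=+1.241e-03  f'(a)=-2.110e-01  a ← 30.519489 − (+1.241e-03/-2.110e-01) = 30.525374
iter 3: u=0.671212  f(a)=+3.696e-07  f'(a)=-2.108e-01  a ← 30.525374 − (+3.696e-07/-2.108e-01) = 30.525376
iter 4: u=0.671212  f(a)=+2.842e-14  f'(a)=-2.108e-01  a ← 30.525376 − (+2.842e-14/-2.108e-01) = 30.525376
converged: |Δa| < 1e-12 after 4 iterations
sag = a·(cosh(S/(2a)) − 1) = 30.525376·(cosh(0.671212) − 1) = 7.138300
T_max/T_min = cosh(S/(2a)) = 1.233848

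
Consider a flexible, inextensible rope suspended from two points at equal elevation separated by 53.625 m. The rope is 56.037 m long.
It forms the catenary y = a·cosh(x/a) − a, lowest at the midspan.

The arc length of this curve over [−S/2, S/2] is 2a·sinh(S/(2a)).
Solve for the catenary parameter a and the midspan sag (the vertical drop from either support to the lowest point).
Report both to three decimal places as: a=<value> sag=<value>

seed: a₀ = √(S³/(24(L−S))) = √(53.625³/(24·2.412)) = 51.612713
iter 1: u=0.519494  f(a)=+3.276e-02  f'(a)=-9.601e-02  a ← 51.612713 − (+3.276e-02/-9.601e-02) = 51.953885
iter 2: u=0.516083  f(a)=+3.276e-04  f'(a)=-9.410e-02  a ← 51.953885 − (+3.276e-04/-9.410e-02) = 51.957367
iter 3: u=0.516048  f(a)=+3.351e-08  f'(a)=-9.408e-02  a ← 51.957367 − (+3.351e-08/-9.408e-02) = 51.957368
iter 4: u=0.516048  f(a)=+1.421e-14  f'(a)=-9.408e-02  a ← 51.957368 − (+1.421e-14/-9.408e-02) = 51.957368
converged: |Δa| < 1e-12 after 4 iterations
sag = a·(cosh(S/(2a)) − 1) = 51.957368·(cosh(0.516048) − 1) = 7.073170
T_max/T_min = cosh(S/(2a)) = 1.136134

a=51.957 sag=7.073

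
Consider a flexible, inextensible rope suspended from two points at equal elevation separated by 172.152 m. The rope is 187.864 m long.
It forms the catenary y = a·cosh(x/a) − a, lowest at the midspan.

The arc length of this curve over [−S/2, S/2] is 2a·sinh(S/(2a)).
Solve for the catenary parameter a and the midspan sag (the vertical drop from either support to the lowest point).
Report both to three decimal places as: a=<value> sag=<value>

a=117.878 sag=32.848

seed: a₀ = √(S³/(24(L−S))) = √(172.152³/(24·15.712)) = 116.317954
iter 1: u=0.740006  f(a)=+4.359e-01  f'(a)=-2.852e-01  a ← 116.317954 − (+4.359e-01/-2.852e-01) = 117.845965
iter 2: u=0.730411  f(a)=+8.737e-03  f'(a)=-2.739e-01  a ← 117.845965 − (+8.737e-03/-2.739e-01) = 117.877864
iter 3: u=0.730213  f(a)=+3.670e-06  f'(a)=-2.737e-01  a ← 117.877864 − (+3.670e-06/-2.737e-01) = 117.877877
iter 4: u=0.730213  f(a)=+6.537e-13  f'(a)=-2.737e-01  a ← 117.877877 − (+6.537e-13/-2.737e-01) = 117.877877
converged: |Δa| < 1e-12 after 4 iterations
sag = a·(cosh(S/(2a)) − 1) = 117.877877·(cosh(0.730213) − 1) = 32.848413
T_max/T_min = cosh(S/(2a)) = 1.278665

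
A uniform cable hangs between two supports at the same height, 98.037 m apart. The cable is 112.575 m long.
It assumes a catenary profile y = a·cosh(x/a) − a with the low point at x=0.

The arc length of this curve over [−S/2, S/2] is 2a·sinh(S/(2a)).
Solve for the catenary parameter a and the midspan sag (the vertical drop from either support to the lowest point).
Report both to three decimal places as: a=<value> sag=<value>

seed: a₀ = √(S³/(24(L−S))) = √(98.037³/(24·14.538)) = 51.966931
iter 1: u=0.943263  f(a)=+6.606e-01  f'(a)=-6.109e-01  a ← 51.966931 − (+6.606e-01/-6.109e-01) = 53.048332
iter 2: u=0.924035  f(a)=+2.118e-02  f'(a)=-5.723e-01  a ← 53.048332 − (+2.118e-02/-5.723e-01) = 53.085349
iter 3: u=0.923390  f(a)=+2.338e-05  f'(a)=-5.710e-01  a ← 53.085349 − (+2.338e-05/-5.710e-01) = 53.085389
iter 4: u=0.923390  f(a)=+2.854e-11  f'(a)=-5.710e-01  a ← 53.085389 − (+2.854e-11/-5.710e-01) = 53.085389
converged: |Δa| < 1e-12 after 4 iterations
sag = a·(cosh(S/(2a)) − 1) = 53.085389·(cosh(0.923390) − 1) = 24.286060
T_max/T_min = cosh(S/(2a)) = 1.457490

a=53.085 sag=24.286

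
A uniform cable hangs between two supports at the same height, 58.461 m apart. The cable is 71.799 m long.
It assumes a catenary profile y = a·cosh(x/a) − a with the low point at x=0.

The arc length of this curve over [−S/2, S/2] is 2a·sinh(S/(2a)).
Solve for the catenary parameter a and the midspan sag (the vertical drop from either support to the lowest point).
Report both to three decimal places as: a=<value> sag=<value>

seed: a₀ = √(S³/(24(L−S))) = √(58.461³/(24·13.338)) = 24.983218
iter 1: u=1.170005  f(a)=+9.433e-01  f'(a)=-1.221e+00  a ← 24.983218 − (+9.433e-01/-1.221e+00) = 25.755585
iter 2: u=1.134919  f(a)=+4.551e-02  f'(a)=-1.106e+00  a ← 25.755585 − (+4.551e-02/-1.106e+00) = 25.796733
iter 3: u=1.133109  f(a)=+1.178e-04  f'(a)=-1.100e+00  a ← 25.796733 − (+1.178e-04/-1.100e+00) = 25.796840
iter 4: u=1.133104  f(a)=+7.943e-10  f'(a)=-1.100e+00  a ← 25.796840 − (+7.943e-10/-1.100e+00) = 25.796840
iter 5: u=1.133104  f(a)=+1.421e-14  f'(a)=-1.100e+00  a ← 25.796840 − (+1.421e-14/-1.100e+00) = 25.796840
converged: |Δa| < 1e-12 after 5 iterations
sag = a·(cosh(S/(2a)) − 1) = 25.796840·(cosh(1.133104) − 1) = 18.410072
T_max/T_min = cosh(S/(2a)) = 1.713656

a=25.797 sag=18.410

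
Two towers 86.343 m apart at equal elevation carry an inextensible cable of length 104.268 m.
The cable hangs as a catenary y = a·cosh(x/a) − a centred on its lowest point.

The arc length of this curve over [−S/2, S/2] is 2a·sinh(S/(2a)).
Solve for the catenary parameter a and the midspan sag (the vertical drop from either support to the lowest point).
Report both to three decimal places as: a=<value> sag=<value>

a=39.833 sag=25.777

seed: a₀ = √(S³/(24(L−S))) = √(86.343³/(24·17.925)) = 38.681695
iter 1: u=1.116071  f(a)=+1.150e+00  f'(a)=-1.047e+00  a ← 38.681695 − (+1.150e+00/-1.047e+00) = 39.779620
iter 2: u=1.085267  f(a)=+5.078e-02  f'(a)=-9.568e-01  a ← 39.779620 − (+5.078e-02/-9.568e-01) = 39.832694
iter 3: u=1.083821  f(a)=+1.091e-04  f'(a)=-9.527e-01  a ← 39.832694 − (+1.091e-04/-9.527e-01) = 39.832808
iter 4: u=1.083818  f(a)=+5.065e-10  f'(a)=-9.527e-01  a ← 39.832808 − (+5.065e-10/-9.527e-01) = 39.832808
iter 5: u=1.083818  f(a)=+1.421e-14  f'(a)=-9.527e-01  a ← 39.832808 − (+1.421e-14/-9.527e-01) = 39.832808
converged: |Δa| < 1e-12 after 5 iterations
sag = a·(cosh(S/(2a)) − 1) = 39.832808·(cosh(1.083818) − 1) = 25.776692
T_max/T_min = cosh(S/(2a)) = 1.647122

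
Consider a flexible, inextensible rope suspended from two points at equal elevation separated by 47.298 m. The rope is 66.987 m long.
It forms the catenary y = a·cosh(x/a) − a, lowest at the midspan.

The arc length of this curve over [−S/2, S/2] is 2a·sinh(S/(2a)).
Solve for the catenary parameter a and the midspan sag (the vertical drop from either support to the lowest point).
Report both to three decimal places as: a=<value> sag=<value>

seed: a₀ = √(S³/(24(L−S))) = √(47.298³/(24·19.689)) = 14.963966
iter 1: u=1.580397  f(a)=+2.610e+00  f'(a)=-3.350e+00  a ← 14.963966 − (+2.610e+00/-3.350e+00) = 15.743090
iter 2: u=1.502183  f(a)=+2.177e-01  f'(a)=-2.813e+00  a ← 15.743090 − (+2.177e-01/-2.813e+00) = 15.820497
iter 3: u=1.494833  f(a)=+1.819e-03  f'(a)=-2.766e+00  a ← 15.820497 − (+1.819e-03/-2.766e+00) = 15.821154
iter 4: u=1.494771  f(a)=+1.294e-07  f'(a)=-2.765e+00  a ← 15.821154 − (+1.294e-07/-2.765e+00) = 15.821154
iter 5: u=1.494771  f(a)=-1.421e-14  f'(a)=-2.765e+00  a ← 15.821154 − (-1.421e-14/-2.765e+00) = 15.821154
converged: |Δa| < 1e-12 after 5 iterations
sag = a·(cosh(S/(2a)) − 1) = 15.821154·(cosh(1.494771) − 1) = 21.221031
T_max/T_min = cosh(S/(2a)) = 2.341307

a=15.821 sag=21.221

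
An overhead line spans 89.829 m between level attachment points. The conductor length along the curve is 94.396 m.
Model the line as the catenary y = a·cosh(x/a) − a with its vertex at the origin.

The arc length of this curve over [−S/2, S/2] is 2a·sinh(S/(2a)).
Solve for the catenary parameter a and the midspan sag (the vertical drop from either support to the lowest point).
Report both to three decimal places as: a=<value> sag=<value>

seed: a₀ = √(S³/(24(L−S))) = √(89.829³/(24·4.567)) = 81.321189
iter 1: u=0.552310  f(a)=+7.017e-02  f'(a)=-1.158e-01  a ← 81.321189 − (+7.017e-02/-1.158e-01) = 81.927192
iter 2: u=0.548225  f(a)=+7.920e-04  f'(a)=-1.132e-01  a ← 81.927192 − (+7.920e-04/-1.132e-01) = 81.934190
iter 3: u=0.548178  f(a)=+1.035e-07  f'(a)=-1.132e-01  a ← 81.934190 − (+1.035e-07/-1.132e-01) = 81.934191
iter 4: u=0.548178  f(a)=+0.000e+00  f'(a)=-1.132e-01  a ← 81.934191 − (+0.000e+00/-1.132e-01) = 81.934191
converged: |Δa| < 1e-12 after 4 iterations
sag = a·(cosh(S/(2a)) − 1) = 81.934191·(cosh(0.548178) − 1) = 12.621945
T_max/T_min = cosh(S/(2a)) = 1.154050

a=81.934 sag=12.622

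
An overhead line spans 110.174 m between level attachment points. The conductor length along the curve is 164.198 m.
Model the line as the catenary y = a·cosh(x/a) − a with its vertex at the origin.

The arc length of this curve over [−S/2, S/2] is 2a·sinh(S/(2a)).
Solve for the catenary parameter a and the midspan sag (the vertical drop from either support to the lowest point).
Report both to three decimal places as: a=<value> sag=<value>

a=34.254 sag=54.704

seed: a₀ = √(S³/(24(L−S))) = √(110.174³/(24·54.024)) = 32.115870
iter 1: u=1.715258  f(a)=+8.527e+00  f'(a)=-4.464e+00  a ← 32.115870 − (+8.527e+00/-4.464e+00) = 34.026106
iter 2: u=1.618963  f(a)=+8.200e-01  f'(a)=-3.643e+00  a ← 34.026106 − (+8.200e-01/-3.643e+00) = 34.251189
iter 3: u=1.608324  f(a)=+9.365e-03  f'(a)=-3.560e+00  a ← 34.251189 − (+9.365e-03/-3.560e+00) = 34.253820
iter 4: u=1.608200  f(a)=+1.252e-06  f'(a)=-3.560e+00  a ← 34.253820 − (+1.252e-06/-3.560e+00) = 34.253820
iter 5: u=1.608200  f(a)=+2.842e-14  f'(a)=-3.560e+00  a ← 34.253820 − (+2.842e-14/-3.560e+00) = 34.253820
converged: |Δa| < 1e-12 after 5 iterations
sag = a·(cosh(S/(2a)) − 1) = 34.253820·(cosh(1.608200) − 1) = 54.704429
T_max/T_min = cosh(S/(2a)) = 2.597031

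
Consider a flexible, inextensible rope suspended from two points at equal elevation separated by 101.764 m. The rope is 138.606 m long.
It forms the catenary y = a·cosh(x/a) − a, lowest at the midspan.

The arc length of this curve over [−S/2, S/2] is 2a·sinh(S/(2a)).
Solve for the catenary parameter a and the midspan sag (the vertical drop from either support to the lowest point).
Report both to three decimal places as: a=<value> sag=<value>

seed: a₀ = √(S³/(24(L−S))) = √(101.764³/(24·36.842)) = 34.523438
iter 1: u=1.473839  f(a)=+4.215e+00  f'(a)=-2.635e+00  a ← 34.523438 − (+4.215e+00/-2.635e+00) = 36.122723
iter 2: u=1.408587  f(a)=+3.106e-01  f'(a)=-2.260e+00  a ← 36.122723 − (+3.106e-01/-2.260e+00) = 36.260137
iter 3: u=1.403249  f(a)=+1.983e-03  f'(a)=-2.231e+00  a ← 36.260137 − (+1.983e-03/-2.231e+00) = 36.261026
iter 4: u=1.403215  f(a)=+8.196e-08  f'(a)=-2.231e+00  a ← 36.261026 − (+8.196e-08/-2.231e+00) = 36.261026
iter 5: u=1.403215  f(a)=-2.842e-14  f'(a)=-2.231e+00  a ← 36.261026 − (-2.842e-14/-2.231e+00) = 36.261026
converged: |Δa| < 1e-12 after 5 iterations
sag = a·(cosh(S/(2a)) − 1) = 36.261026·(cosh(1.403215) − 1) = 41.955135
T_max/T_min = cosh(S/(2a)) = 2.157031

a=36.261 sag=41.955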